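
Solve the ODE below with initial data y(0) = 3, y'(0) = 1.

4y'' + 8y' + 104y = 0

General solution: y = e^(-x)(C₁cos(5x) + C₂sin(5x))
Complex roots r = -1 ± 5i
Applying ICs: C₁ = 3, C₂ = 4/5
Particular solution: y = e^(-x)(3cos(5x) + (4/5)sin(5x))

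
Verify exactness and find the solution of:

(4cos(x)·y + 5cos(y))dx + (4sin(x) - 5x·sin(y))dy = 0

Verify exactness: ∂M/∂y = ∂N/∂x ✓
Find F(x,y) such that ∂F/∂x = M, ∂F/∂y = N
Solution: 4sin(x)·y + 5x·cos(y) = C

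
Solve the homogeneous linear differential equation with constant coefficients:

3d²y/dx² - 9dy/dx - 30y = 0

Characteristic equation: 3r² - 9r - 30 = 0
Divide by 3: r² - 3r - 10 = 0
Roots: r = 5, -2 (distinct real)
General solution: y = C₁e^(5x) + C₂e^(-2x)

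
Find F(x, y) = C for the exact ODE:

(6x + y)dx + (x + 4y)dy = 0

Verify exactness: ∂M/∂y = ∂N/∂x ✓
Find F(x,y) such that ∂F/∂x = M, ∂F/∂y = N
Solution: 3x² + xy + 2y² = C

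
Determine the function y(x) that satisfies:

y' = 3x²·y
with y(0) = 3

General solution: y = Ce^(x³)
Applying IC y(0) = 3:
Particular solution: y = 3e^(x³)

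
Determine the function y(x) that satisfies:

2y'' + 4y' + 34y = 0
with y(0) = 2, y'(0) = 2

General solution: y = e^(-x)(C₁cos(4x) + C₂sin(4x))
Complex roots r = -1 ± 4i
Applying ICs: C₁ = 2, C₂ = 1
Particular solution: y = e^(-x)(2cos(4x) + sin(4x))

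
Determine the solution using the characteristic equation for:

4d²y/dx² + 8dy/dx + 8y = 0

Characteristic equation: 4r² + 8r + 8 = 0
Divide by 4: r² + 2r + 2 = 0
Roots: r = -1 ± i (complex conjugates)
General solution: y = e^(-x)(C₁cos(x) + C₂sin(x))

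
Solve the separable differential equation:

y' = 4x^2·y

Separating variables and integrating:
ln|y| = 4x^3/3 + C

General solution: y = Ce^(4x^3/3)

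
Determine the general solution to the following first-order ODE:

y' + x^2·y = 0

Using integrating factor method:

General solution: y = Ce^(-x^3/3)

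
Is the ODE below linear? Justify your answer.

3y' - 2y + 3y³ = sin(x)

No. Nonlinear (y³ term)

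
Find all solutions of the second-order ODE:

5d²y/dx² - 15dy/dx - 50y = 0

Characteristic equation: 5r² - 15r - 50 = 0
Divide by 5: r² - 3r - 10 = 0
Roots: r = 5, -2 (distinct real)
General solution: y = C₁e^(5x) + C₂e^(-2x)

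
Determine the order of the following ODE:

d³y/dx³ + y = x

The order is 3 (highest derivative is of order 3).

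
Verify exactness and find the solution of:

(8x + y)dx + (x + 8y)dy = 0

Verify exactness: ∂M/∂y = ∂N/∂x ✓
Find F(x,y) such that ∂F/∂x = M, ∂F/∂y = N
Solution: 4x² + xy + 4y² = C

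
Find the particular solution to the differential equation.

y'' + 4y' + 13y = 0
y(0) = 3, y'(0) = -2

General solution: y = e^(-2x)(C₁cos(3x) + C₂sin(3x))
Complex roots r = -2 ± 3i
Applying ICs: C₁ = 3, C₂ = 4/3
Particular solution: y = e^(-2x)(3cos(3x) + (4/3)sin(3x))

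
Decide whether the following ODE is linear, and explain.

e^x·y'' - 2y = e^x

Linear (y and its derivatives appear to the first power only, no products of y terms)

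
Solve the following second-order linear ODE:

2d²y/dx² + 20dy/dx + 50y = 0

Characteristic equation: 2r² + 20r + 50 = 0
Divide by 2: r² + 10r + 25 = 0
Factored: (r + 5)² = 0
Repeated root: r = -5
General solution: y = (C₁ + C₂x)e^(-5x)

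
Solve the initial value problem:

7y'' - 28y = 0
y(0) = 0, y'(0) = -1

General solution: y = C₁e^(2x) + C₂e^(-2x)
Applying ICs: C₁ = -1/4, C₂ = 1/4
Particular solution: y = -(1/4)e^(2x) + (1/4)e^(-2x)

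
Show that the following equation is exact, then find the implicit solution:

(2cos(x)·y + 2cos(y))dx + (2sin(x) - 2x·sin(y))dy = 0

Verify exactness: ∂M/∂y = ∂N/∂x ✓
Find F(x,y) such that ∂F/∂x = M, ∂F/∂y = N
Solution: 2sin(x)·y + 2x·cos(y) = C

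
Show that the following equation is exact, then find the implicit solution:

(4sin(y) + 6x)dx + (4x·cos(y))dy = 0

Verify exactness: ∂M/∂y = ∂N/∂x ✓
Find F(x,y) such that ∂F/∂x = M, ∂F/∂y = N
Solution: 4x·sin(y) + 3x² = C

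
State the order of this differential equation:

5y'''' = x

The order is 4 (highest derivative is of order 4).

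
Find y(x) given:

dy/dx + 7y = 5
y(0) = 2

General solution: y = 5/7 + Ce^(-7x)
Applying y(0) = 2: C = 2 - 5/7 = 9/7
Particular solution: y = 5/7 + (9/7)e^(-7x)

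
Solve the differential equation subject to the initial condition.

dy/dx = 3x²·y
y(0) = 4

General solution: y = Ce^(x³)
Applying IC y(0) = 4:
Particular solution: y = 4e^(x³)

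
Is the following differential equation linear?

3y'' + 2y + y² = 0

No. Nonlinear (y² term)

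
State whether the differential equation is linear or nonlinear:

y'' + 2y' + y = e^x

Linear (y and its derivatives appear to the first power only, no products of y terms)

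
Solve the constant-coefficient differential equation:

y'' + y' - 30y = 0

Characteristic equation: r² + r - 30 = 0
Roots: r = 5, -6 (distinct real)
General solution: y = C₁e^(5x) + C₂e^(-6x)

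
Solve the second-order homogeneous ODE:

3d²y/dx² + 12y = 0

Characteristic equation: 3r² + 12 = 0
Divide by 3: r² + 4 = 0
Roots: r = ±2i (complex conjugates)
General solution: y = C₁cos(2x) + C₂sin(2x)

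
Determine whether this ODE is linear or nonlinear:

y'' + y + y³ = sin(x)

Nonlinear (y³ term)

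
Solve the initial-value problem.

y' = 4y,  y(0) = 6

General solution: y = Ce^(4x)
Applying IC y(0) = 6:
Particular solution: y = 6e^(4x)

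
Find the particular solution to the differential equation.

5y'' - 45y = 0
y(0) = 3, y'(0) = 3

General solution: y = C₁e^(3x) + C₂e^(-3x)
Applying ICs: C₁ = 2, C₂ = 1
Particular solution: y = 2e^(3x) + e^(-3x)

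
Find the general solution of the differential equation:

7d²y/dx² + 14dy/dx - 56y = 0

Characteristic equation: 7r² + 14r - 56 = 0
Divide by 7: r² + 2r - 8 = 0
Roots: r = 2, -4 (distinct real)
General solution: y = C₁e^(2x) + C₂e^(-4x)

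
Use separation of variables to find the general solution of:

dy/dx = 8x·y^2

Separating variables and integrating:
-1/y = 4x^2 + C

General solution: y^-1 = -4x^2 + C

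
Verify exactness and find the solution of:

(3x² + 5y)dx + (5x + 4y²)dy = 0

Verify exactness: ∂M/∂y = ∂N/∂x ✓
Find F(x,y) such that ∂F/∂x = M, ∂F/∂y = N
Solution: x³ + 5xy + 4y³/3 = C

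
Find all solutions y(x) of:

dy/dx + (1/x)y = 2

Using integrating factor method:

General solution: y = x + C/x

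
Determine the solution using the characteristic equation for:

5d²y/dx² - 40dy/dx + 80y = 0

Characteristic equation: 5r² - 40r + 80 = 0
Divide by 5: r² - 8r + 16 = 0
Factored: (r - 4)² = 0
Repeated root: r = 4
General solution: y = (C₁ + C₂x)e^(4x)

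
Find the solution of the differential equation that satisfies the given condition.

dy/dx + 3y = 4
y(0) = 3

General solution: y = 4/3 + Ce^(-3x)
Applying y(0) = 3: C = 3 - 4/3 = 5/3
Particular solution: y = 4/3 + (5/3)e^(-3x)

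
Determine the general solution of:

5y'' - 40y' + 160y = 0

Characteristic equation: 5r² - 40r + 160 = 0
Divide by 5: r² - 8r + 32 = 0
Roots: r = 4 ± 4i (complex conjugates)
General solution: y = e^(4x)(C₁cos(4x) + C₂sin(4x))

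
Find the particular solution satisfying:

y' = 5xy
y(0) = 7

General solution: y = Ce^(5x²/2)
Applying IC y(0) = 7:
Particular solution: y = 7e^(5x²/2)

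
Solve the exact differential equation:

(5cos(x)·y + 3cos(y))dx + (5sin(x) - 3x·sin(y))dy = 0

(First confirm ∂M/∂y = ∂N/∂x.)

Verify exactness: ∂M/∂y = ∂N/∂x ✓
Find F(x,y) such that ∂F/∂x = M, ∂F/∂y = N
Solution: 5sin(x)·y + 3x·cos(y) = C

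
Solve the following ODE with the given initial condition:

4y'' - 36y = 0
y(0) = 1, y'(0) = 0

General solution: y = C₁e^(3x) + C₂e^(-3x)
Applying ICs: C₁ = 1/2, C₂ = 1/2
Particular solution: y = (1/2)e^(3x) + (1/2)e^(-3x)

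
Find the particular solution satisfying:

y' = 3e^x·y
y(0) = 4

General solution: y = Ce^(3e^x)
Applying IC y(0) = 4:
Particular solution: y = 4e^(3(e^x - 1))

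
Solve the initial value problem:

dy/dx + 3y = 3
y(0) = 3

General solution: y = 1 + Ce^(-3x)
Applying y(0) = 3: C = 3 - 1 = 2
Particular solution: y = 1 + 2e^(-3x)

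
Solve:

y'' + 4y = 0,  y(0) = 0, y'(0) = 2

General solution: y = C₁cos(2x) + C₂sin(2x)
Complex roots r = ±2i
Applying ICs: C₁ = 0, C₂ = 1
Particular solution: y = sin(2x)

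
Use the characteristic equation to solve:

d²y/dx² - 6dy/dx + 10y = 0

Characteristic equation: r² - 6r + 10 = 0
Roots: r = 3 ± i (complex conjugates)
General solution: y = e^(3x)(C₁cos(x) + C₂sin(x))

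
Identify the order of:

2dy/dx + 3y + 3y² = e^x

The order is 1 (highest derivative is of order 1).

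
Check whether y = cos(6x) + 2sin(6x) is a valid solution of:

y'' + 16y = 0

Verification:
y'' = -36cos(6x) - 72sin(6x)
y'' + 16y ≠ 0 (frequency mismatch: got 36 instead of 16)

No, it is not a solution.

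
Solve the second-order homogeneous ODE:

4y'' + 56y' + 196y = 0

Characteristic equation: 4r² + 56r + 196 = 0
Divide by 4: r² + 14r + 49 = 0
Factored: (r + 7)² = 0
Repeated root: r = -7
General solution: y = (C₁ + C₂x)e^(-7x)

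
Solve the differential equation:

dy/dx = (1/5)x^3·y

Separating variables and integrating:
ln|y| = x^4/20 + C

General solution: y = Ce^(x^4/20)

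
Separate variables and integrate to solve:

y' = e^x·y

Separating variables and integrating:
ln|y| = e^x + C

General solution: y = Ce^(e^x)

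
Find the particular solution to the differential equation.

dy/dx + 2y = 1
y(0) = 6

General solution: y = 1/2 + Ce^(-2x)
Applying y(0) = 6: C = 6 - 1/2 = 11/2
Particular solution: y = 1/2 + (11/2)e^(-2x)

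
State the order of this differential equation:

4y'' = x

The order is 2 (highest derivative is of order 2).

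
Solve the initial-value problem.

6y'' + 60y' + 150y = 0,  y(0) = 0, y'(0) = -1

General solution: y = (C₁ + C₂x)e^(-5x)
Repeated root r = -5
Applying ICs: C₁ = 0, C₂ = -1
Particular solution: y = -xe^(-5x)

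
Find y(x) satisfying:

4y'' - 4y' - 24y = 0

Characteristic equation: 4r² - 4r - 24 = 0
Divide by 4: r² - r - 6 = 0
Roots: r = 3, -2 (distinct real)
General solution: y = C₁e^(3x) + C₂e^(-2x)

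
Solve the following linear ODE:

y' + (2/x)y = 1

Using integrating factor method:

General solution: y = (1/3)x + Cx^(-2)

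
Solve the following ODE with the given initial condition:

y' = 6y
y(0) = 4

General solution: y = Ce^(6x)
Applying IC y(0) = 4:
Particular solution: y = 4e^(6x)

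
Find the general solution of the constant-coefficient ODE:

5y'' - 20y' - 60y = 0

Characteristic equation: 5r² - 20r - 60 = 0
Divide by 5: r² - 4r - 12 = 0
Roots: r = 6, -2 (distinct real)
General solution: y = C₁e^(6x) + C₂e^(-2x)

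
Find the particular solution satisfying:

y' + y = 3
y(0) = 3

General solution: y = 3 + Ce^(-x)
Applying y(0) = 3: C = 3 - 3 = 0
Particular solution: y = 3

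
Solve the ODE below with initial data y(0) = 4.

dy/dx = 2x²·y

General solution: y = Ce^(2x³/3)
Applying IC y(0) = 4:
Particular solution: y = 4e^(2x³/3)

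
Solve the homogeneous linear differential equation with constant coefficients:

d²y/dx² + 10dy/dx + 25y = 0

Characteristic equation: r² + 10r + 25 = 0
Factored: (r + 5)² = 0
Repeated root: r = -5
General solution: y = (C₁ + C₂x)e^(-5x)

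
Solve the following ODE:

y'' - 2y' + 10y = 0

Characteristic equation: r² - 2r + 10 = 0
Roots: r = 1 ± 3i (complex conjugates)
General solution: y = e^x(C₁cos(3x) + C₂sin(3x))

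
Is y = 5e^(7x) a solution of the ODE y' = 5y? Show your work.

Verification:
y = 5e^(7x)
y' = 35e^(7x)
But 5y = 25e^(7x)
y' ≠ 5y — the derivative does not match

No, it is not a solution.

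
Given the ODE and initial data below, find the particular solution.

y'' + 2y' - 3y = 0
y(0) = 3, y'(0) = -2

General solution: y = C₁e^x + C₂e^(-3x)
Applying ICs: C₁ = 7/4, C₂ = 5/4
Particular solution: y = (7/4)e^x + (5/4)e^(-3x)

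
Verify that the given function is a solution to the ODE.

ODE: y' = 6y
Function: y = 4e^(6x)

Verification:
y = 4e^(6x)
y' = 24e^(6x)
6y = 24e^(6x)
y' = 6y ✓

Yes, it is a solution.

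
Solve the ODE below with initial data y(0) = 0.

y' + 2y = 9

General solution: y = 9/2 + Ce^(-2x)
Applying y(0) = 0: C = 0 - 9/2 = -9/2
Particular solution: y = 9/2 - (9/2)e^(-2x)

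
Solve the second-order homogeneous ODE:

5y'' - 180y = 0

Characteristic equation: 5r² - 180 = 0
Divide by 5: r² - 36 = 0
Roots: r = 6, -6 (distinct real)
General solution: y = C₁e^(6x) + C₂e^(-6x)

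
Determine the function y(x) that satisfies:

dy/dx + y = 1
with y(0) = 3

General solution: y = 1 + Ce^(-x)
Applying y(0) = 3: C = 3 - 1 = 2
Particular solution: y = 1 + 2e^(-x)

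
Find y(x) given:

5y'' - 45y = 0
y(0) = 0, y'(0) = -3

General solution: y = C₁e^(3x) + C₂e^(-3x)
Applying ICs: C₁ = -1/2, C₂ = 1/2
Particular solution: y = -(1/2)e^(3x) + (1/2)e^(-3x)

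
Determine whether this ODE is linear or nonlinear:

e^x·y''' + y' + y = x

Linear (y and its derivatives appear to the first power only, no products of y terms)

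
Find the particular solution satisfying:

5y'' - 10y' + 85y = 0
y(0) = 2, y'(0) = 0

General solution: y = e^x(C₁cos(4x) + C₂sin(4x))
Complex roots r = 1 ± 4i
Applying ICs: C₁ = 2, C₂ = -1/2
Particular solution: y = e^x(2cos(4x) - (1/2)sin(4x))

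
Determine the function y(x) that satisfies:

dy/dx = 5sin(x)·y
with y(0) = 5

General solution: y = Ce^(-5cos(x))
Applying IC y(0) = 5:
Particular solution: y = 5e^(5(1-cos(x)))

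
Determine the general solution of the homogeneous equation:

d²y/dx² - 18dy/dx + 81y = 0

Characteristic equation: r² - 18r + 81 = 0
Factored: (r - 9)² = 0
Repeated root: r = 9
General solution: y = (C₁ + C₂x)e^(9x)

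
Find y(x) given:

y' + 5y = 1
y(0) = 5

General solution: y = 1/5 + Ce^(-5x)
Applying y(0) = 5: C = 5 - 1/5 = 24/5
Particular solution: y = 1/5 + (24/5)e^(-5x)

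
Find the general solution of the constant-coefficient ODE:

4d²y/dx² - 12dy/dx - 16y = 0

Characteristic equation: 4r² - 12r - 16 = 0
Divide by 4: r² - 3r - 4 = 0
Roots: r = 4, -1 (distinct real)
General solution: y = C₁e^(4x) + C₂e^(-x)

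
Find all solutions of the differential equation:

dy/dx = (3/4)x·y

Separating variables and integrating:
ln|y| = 3x^2/8 + C

General solution: y = Ce^(3x^2/8)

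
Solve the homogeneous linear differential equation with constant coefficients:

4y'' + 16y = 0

Characteristic equation: 4r² + 16 = 0
Divide by 4: r² + 4 = 0
Roots: r = ±2i (complex conjugates)
General solution: y = C₁cos(2x) + C₂sin(2x)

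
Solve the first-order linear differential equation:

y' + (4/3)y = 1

Using integrating factor method:

General solution: y = 3/4 + Ce^(-4x/3)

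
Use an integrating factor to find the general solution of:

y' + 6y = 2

Using integrating factor method:

General solution: y = 1/3 + Ce^(-6x)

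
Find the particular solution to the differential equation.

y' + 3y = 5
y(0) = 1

General solution: y = 5/3 + Ce^(-3x)
Applying y(0) = 1: C = 1 - 5/3 = -2/3
Particular solution: y = 5/3 - (2/3)e^(-3x)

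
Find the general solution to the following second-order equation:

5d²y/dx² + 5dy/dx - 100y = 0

Characteristic equation: 5r² + 5r - 100 = 0
Divide by 5: r² + r - 20 = 0
Roots: r = 4, -5 (distinct real)
General solution: y = C₁e^(4x) + C₂e^(-5x)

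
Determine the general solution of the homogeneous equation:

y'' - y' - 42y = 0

Characteristic equation: r² - r - 42 = 0
Roots: r = 7, -6 (distinct real)
General solution: y = C₁e^(7x) + C₂e^(-6x)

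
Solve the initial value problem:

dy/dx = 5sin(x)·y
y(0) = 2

General solution: y = Ce^(-5cos(x))
Applying IC y(0) = 2:
Particular solution: y = 2e^(5(1-cos(x)))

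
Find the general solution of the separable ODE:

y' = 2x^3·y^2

Separating variables and integrating:
-1/y = x^4/2 + C

General solution: y^-1 = (-1/2)x^4 + C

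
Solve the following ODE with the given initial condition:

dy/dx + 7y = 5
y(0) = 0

General solution: y = 5/7 + Ce^(-7x)
Applying y(0) = 0: C = 0 - 5/7 = -5/7
Particular solution: y = 5/7 - (5/7)e^(-7x)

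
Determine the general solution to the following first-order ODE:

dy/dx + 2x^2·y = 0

Using integrating factor method:

General solution: y = Ce^(-2x^3/3)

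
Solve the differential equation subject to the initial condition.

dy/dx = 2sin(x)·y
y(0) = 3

General solution: y = Ce^(-2cos(x))
Applying IC y(0) = 3:
Particular solution: y = 3e^(2(1-cos(x)))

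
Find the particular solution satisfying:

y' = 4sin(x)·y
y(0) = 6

General solution: y = Ce^(-4cos(x))
Applying IC y(0) = 6:
Particular solution: y = 6e^(4(1-cos(x)))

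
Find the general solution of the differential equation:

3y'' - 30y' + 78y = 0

Characteristic equation: 3r² - 30r + 78 = 0
Divide by 3: r² - 10r + 26 = 0
Roots: r = 5 ± i (complex conjugates)
General solution: y = e^(5x)(C₁cos(x) + C₂sin(x))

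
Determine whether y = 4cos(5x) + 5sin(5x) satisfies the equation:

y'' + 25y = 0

Verification:
y'' = -100cos(5x) - 125sin(5x)
y'' + 25y = 0 ✓

Yes, it is a solution.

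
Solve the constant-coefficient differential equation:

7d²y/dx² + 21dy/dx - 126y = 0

Characteristic equation: 7r² + 21r - 126 = 0
Divide by 7: r² + 3r - 18 = 0
Roots: r = 3, -6 (distinct real)
General solution: y = C₁e^(3x) + C₂e^(-6x)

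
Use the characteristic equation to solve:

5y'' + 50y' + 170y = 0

Characteristic equation: 5r² + 50r + 170 = 0
Divide by 5: r² + 10r + 34 = 0
Roots: r = -5 ± 3i (complex conjugates)
General solution: y = e^(-5x)(C₁cos(3x) + C₂sin(3x))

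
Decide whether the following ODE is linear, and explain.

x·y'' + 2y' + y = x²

Linear (y and its derivatives appear to the first power only, no products of y terms)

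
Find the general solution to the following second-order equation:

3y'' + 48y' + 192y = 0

Characteristic equation: 3r² + 48r + 192 = 0
Divide by 3: r² + 16r + 64 = 0
Factored: (r + 8)² = 0
Repeated root: r = -8
General solution: y = (C₁ + C₂x)e^(-8x)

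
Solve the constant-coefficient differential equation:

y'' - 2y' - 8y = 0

Characteristic equation: r² - 2r - 8 = 0
Roots: r = 4, -2 (distinct real)
General solution: y = C₁e^(4x) + C₂e^(-2x)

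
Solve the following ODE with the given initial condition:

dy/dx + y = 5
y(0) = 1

General solution: y = 5 + Ce^(-x)
Applying y(0) = 1: C = 1 - 5 = -4
Particular solution: y = 5 - 4e^(-x)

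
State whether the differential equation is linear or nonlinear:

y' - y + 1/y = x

Nonlinear (1/y term)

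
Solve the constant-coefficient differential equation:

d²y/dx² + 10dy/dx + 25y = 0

Characteristic equation: r² + 10r + 25 = 0
Factored: (r + 5)² = 0
Repeated root: r = -5
General solution: y = (C₁ + C₂x)e^(-5x)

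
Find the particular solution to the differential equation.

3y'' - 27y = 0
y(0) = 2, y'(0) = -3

General solution: y = C₁e^(3x) + C₂e^(-3x)
Applying ICs: C₁ = 1/2, C₂ = 3/2
Particular solution: y = (1/2)e^(3x) + (3/2)e^(-3x)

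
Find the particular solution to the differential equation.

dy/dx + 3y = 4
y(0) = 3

General solution: y = 4/3 + Ce^(-3x)
Applying y(0) = 3: C = 3 - 4/3 = 5/3
Particular solution: y = 4/3 + (5/3)e^(-3x)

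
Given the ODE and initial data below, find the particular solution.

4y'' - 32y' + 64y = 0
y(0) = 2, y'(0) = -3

General solution: y = (C₁ + C₂x)e^(4x)
Repeated root r = 4
Applying ICs: C₁ = 2, C₂ = -11
Particular solution: y = (2 - 11x)e^(4x)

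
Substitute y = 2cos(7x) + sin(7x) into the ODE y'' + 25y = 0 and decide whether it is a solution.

Verification:
y'' = -98cos(7x) - 49sin(7x)
y'' + 25y ≠ 0 (frequency mismatch: got 49 instead of 25)

No, it is not a solution.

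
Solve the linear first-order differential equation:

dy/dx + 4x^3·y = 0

Using integrating factor method:

General solution: y = Ce^(-x^4)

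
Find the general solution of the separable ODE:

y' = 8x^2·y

Separating variables and integrating:
ln|y| = 8x^3/3 + C

General solution: y = Ce^(8x^3/3)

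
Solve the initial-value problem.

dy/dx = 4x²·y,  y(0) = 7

General solution: y = Ce^(4x³/3)
Applying IC y(0) = 7:
Particular solution: y = 7e^(4x³/3)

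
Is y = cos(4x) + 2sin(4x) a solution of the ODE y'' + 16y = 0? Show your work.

Verification:
y'' = -16cos(4x) - 32sin(4x)
y'' + 16y = 0 ✓

Yes, it is a solution.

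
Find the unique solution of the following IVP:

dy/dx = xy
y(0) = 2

General solution: y = Ce^(x²/2)
Applying IC y(0) = 2:
Particular solution: y = 2e^(x²/2)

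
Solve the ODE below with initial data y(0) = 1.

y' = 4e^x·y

General solution: y = Ce^(4e^x)
Applying IC y(0) = 1:
Particular solution: y = e^(4(e^x - 1))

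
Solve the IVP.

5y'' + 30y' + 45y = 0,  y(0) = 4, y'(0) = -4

General solution: y = (C₁ + C₂x)e^(-3x)
Repeated root r = -3
Applying ICs: C₁ = 4, C₂ = 8
Particular solution: y = (4 + 8x)e^(-3x)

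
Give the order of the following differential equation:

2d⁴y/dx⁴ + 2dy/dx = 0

The order is 4 (highest derivative is of order 4).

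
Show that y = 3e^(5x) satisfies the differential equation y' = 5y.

Verification:
y = 3e^(5x)
y' = 15e^(5x)
5y = 15e^(5x)
y' = 5y ✓

Yes, it is a solution.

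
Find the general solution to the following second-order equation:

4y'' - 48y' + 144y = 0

Characteristic equation: 4r² - 48r + 144 = 0
Divide by 4: r² - 12r + 36 = 0
Factored: (r - 6)² = 0
Repeated root: r = 6
General solution: y = (C₁ + C₂x)e^(6x)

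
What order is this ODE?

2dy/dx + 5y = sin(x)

The order is 1 (highest derivative is of order 1).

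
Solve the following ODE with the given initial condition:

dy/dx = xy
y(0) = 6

General solution: y = Ce^(x²/2)
Applying IC y(0) = 6:
Particular solution: y = 6e^(x²/2)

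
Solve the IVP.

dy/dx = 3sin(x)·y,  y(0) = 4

General solution: y = Ce^(-3cos(x))
Applying IC y(0) = 4:
Particular solution: y = 4e^(3(1-cos(x)))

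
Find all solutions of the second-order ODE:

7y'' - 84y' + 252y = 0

Characteristic equation: 7r² - 84r + 252 = 0
Divide by 7: r² - 12r + 36 = 0
Factored: (r - 6)² = 0
Repeated root: r = 6
General solution: y = (C₁ + C₂x)e^(6x)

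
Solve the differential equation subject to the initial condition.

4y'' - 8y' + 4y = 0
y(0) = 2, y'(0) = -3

General solution: y = (C₁ + C₂x)e^x
Repeated root r = 1
Applying ICs: C₁ = 2, C₂ = -5
Particular solution: y = (2 - 5x)e^x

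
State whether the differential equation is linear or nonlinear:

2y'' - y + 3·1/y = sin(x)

Nonlinear (1/y term)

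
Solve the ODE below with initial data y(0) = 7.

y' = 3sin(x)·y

General solution: y = Ce^(-3cos(x))
Applying IC y(0) = 7:
Particular solution: y = 7e^(3(1-cos(x)))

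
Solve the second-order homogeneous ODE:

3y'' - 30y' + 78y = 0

Characteristic equation: 3r² - 30r + 78 = 0
Divide by 3: r² - 10r + 26 = 0
Roots: r = 5 ± i (complex conjugates)
General solution: y = e^(5x)(C₁cos(x) + C₂sin(x))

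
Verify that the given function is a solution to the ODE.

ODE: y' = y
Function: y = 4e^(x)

Verification:
y = 4e^(x)
y' = 4e^(x)
y = 4e^(x)
y' = y ✓

Yes, it is a solution.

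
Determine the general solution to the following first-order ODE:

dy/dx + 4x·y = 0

Using integrating factor method:

General solution: y = Ce^(-2x^2)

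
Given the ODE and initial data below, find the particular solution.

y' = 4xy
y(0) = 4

General solution: y = Ce^(2x²)
Applying IC y(0) = 4:
Particular solution: y = 4e^(2x²)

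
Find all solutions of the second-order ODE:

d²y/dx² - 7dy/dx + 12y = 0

Characteristic equation: r² - 7r + 12 = 0
Roots: r = 4, 3 (distinct real)
General solution: y = C₁e^(4x) + C₂e^(3x)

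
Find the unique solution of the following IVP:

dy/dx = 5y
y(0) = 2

General solution: y = Ce^(5x)
Applying IC y(0) = 2:
Particular solution: y = 2e^(5x)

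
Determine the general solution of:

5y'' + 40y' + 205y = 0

Characteristic equation: 5r² + 40r + 205 = 0
Divide by 5: r² + 8r + 41 = 0
Roots: r = -4 ± 5i (complex conjugates)
General solution: y = e^(-4x)(C₁cos(5x) + C₂sin(5x))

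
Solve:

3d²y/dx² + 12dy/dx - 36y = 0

Characteristic equation: 3r² + 12r - 36 = 0
Divide by 3: r² + 4r - 12 = 0
Roots: r = 2, -6 (distinct real)
General solution: y = C₁e^(2x) + C₂e^(-6x)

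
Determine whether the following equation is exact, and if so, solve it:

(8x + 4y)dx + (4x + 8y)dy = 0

Verify exactness: ∂M/∂y = ∂N/∂x ✓
Find F(x,y) such that ∂F/∂x = M, ∂F/∂y = N
Solution: 4x² + 4xy + 4y² = C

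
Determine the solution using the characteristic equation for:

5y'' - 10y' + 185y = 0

Characteristic equation: 5r² - 10r + 185 = 0
Divide by 5: r² - 2r + 37 = 0
Roots: r = 1 ± 6i (complex conjugates)
General solution: y = e^x(C₁cos(6x) + C₂sin(6x))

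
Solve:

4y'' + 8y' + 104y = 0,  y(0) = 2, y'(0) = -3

General solution: y = e^(-x)(C₁cos(5x) + C₂sin(5x))
Complex roots r = -1 ± 5i
Applying ICs: C₁ = 2, C₂ = -1/5
Particular solution: y = e^(-x)(2cos(5x) - (1/5)sin(5x))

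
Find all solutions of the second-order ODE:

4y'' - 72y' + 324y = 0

Characteristic equation: 4r² - 72r + 324 = 0
Divide by 4: r² - 18r + 81 = 0
Factored: (r - 9)² = 0
Repeated root: r = 9
General solution: y = (C₁ + C₂x)e^(9x)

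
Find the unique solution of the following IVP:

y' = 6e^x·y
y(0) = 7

General solution: y = Ce^(6e^x)
Applying IC y(0) = 7:
Particular solution: y = 7e^(6(e^x - 1))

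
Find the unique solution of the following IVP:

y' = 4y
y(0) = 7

General solution: y = Ce^(4x)
Applying IC y(0) = 7:
Particular solution: y = 7e^(4x)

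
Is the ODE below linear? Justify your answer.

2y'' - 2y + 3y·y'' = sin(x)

No. Nonlinear (y·y'' term)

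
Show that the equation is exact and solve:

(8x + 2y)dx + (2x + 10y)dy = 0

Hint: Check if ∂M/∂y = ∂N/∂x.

Verify exactness: ∂M/∂y = ∂N/∂x ✓
Find F(x,y) such that ∂F/∂x = M, ∂F/∂y = N
Solution: 4x² + 2xy + 5y² = C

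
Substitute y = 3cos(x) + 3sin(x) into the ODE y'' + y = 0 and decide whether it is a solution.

Verification:
y'' = -3cos(x) - 3sin(x)
y'' + y = 0 ✓

Yes, it is a solution.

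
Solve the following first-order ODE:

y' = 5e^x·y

Separating variables and integrating:
ln|y| = 5e^x + C

General solution: y = Ce^(5e^x)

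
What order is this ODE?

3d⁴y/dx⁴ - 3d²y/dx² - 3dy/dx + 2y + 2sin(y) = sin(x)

The order is 4 (highest derivative is of order 4).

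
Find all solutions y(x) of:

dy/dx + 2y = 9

Using integrating factor method:

General solution: y = 9/2 + Ce^(-2x)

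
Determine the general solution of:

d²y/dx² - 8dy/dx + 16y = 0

Characteristic equation: r² - 8r + 16 = 0
Factored: (r - 4)² = 0
Repeated root: r = 4
General solution: y = (C₁ + C₂x)e^(4x)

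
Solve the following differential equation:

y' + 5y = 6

Using integrating factor method:

General solution: y = 6/5 + Ce^(-5x)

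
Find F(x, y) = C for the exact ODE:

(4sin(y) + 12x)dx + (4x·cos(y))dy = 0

Verify exactness: ∂M/∂y = ∂N/∂x ✓
Find F(x,y) such that ∂F/∂x = M, ∂F/∂y = N
Solution: 4x·sin(y) + 6x² = C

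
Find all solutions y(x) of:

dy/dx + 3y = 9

Using integrating factor method:

General solution: y = 3 + Ce^(-3x)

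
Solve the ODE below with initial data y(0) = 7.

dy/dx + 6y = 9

General solution: y = 3/2 + Ce^(-6x)
Applying y(0) = 7: C = 7 - 3/2 = 11/2
Particular solution: y = 3/2 + (11/2)e^(-6x)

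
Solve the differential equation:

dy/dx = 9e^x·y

Separating variables and integrating:
ln|y| = 9e^x + C

General solution: y = Ce^(9e^x)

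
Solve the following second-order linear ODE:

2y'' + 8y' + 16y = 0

Characteristic equation: 2r² + 8r + 16 = 0
Divide by 2: r² + 4r + 8 = 0
Roots: r = -2 ± 2i (complex conjugates)
General solution: y = e^(-2x)(C₁cos(2x) + C₂sin(2x))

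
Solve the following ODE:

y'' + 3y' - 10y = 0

Characteristic equation: r² + 3r - 10 = 0
Roots: r = 2, -5 (distinct real)
General solution: y = C₁e^(2x) + C₂e^(-5x)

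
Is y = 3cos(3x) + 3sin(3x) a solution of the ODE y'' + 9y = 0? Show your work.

Verification:
y'' = -27cos(3x) - 27sin(3x)
y'' + 9y = 0 ✓

Yes, it is a solution.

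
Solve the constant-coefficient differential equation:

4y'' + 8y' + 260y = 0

Characteristic equation: 4r² + 8r + 260 = 0
Divide by 4: r² + 2r + 65 = 0
Roots: r = -1 ± 8i (complex conjugates)
General solution: y = e^(-x)(C₁cos(8x) + C₂sin(8x))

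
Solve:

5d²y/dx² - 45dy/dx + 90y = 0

Characteristic equation: 5r² - 45r + 90 = 0
Divide by 5: r² - 9r + 18 = 0
Roots: r = 3, 6 (distinct real)
General solution: y = C₁e^(3x) + C₂e^(6x)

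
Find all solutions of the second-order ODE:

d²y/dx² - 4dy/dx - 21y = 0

Characteristic equation: r² - 4r - 21 = 0
Roots: r = 7, -3 (distinct real)
General solution: y = C₁e^(7x) + C₂e^(-3x)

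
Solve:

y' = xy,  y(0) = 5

General solution: y = Ce^(x²/2)
Applying IC y(0) = 5:
Particular solution: y = 5e^(x²/2)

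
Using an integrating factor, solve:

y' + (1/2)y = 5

Using integrating factor method:

General solution: y = 10 + Ce^(-x/2)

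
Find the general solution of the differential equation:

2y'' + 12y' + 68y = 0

Characteristic equation: 2r² + 12r + 68 = 0
Divide by 2: r² + 6r + 34 = 0
Roots: r = -3 ± 5i (complex conjugates)
General solution: y = e^(-3x)(C₁cos(5x) + C₂sin(5x))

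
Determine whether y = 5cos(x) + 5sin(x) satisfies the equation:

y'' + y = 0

Verification:
y'' = -5cos(x) - 5sin(x)
y'' + y = 0 ✓

Yes, it is a solution.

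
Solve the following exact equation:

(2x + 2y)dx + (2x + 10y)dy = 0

Verify exactness: ∂M/∂y = ∂N/∂x ✓
Find F(x,y) such that ∂F/∂x = M, ∂F/∂y = N
Solution: x² + 2xy + 5y² = C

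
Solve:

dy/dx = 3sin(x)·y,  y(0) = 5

General solution: y = Ce^(-3cos(x))
Applying IC y(0) = 5:
Particular solution: y = 5e^(3(1-cos(x)))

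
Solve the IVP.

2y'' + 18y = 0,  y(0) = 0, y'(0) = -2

General solution: y = C₁cos(3x) + C₂sin(3x)
Complex roots r = ±3i
Applying ICs: C₁ = 0, C₂ = -2/3
Particular solution: y = -(2/3)sin(3x)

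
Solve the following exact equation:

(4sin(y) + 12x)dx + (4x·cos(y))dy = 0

Verify exactness: ∂M/∂y = ∂N/∂x ✓
Find F(x,y) such that ∂F/∂x = M, ∂F/∂y = N
Solution: 4x·sin(y) + 6x² = C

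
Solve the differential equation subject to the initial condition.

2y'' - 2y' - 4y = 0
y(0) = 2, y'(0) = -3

General solution: y = C₁e^(2x) + C₂e^(-x)
Applying ICs: C₁ = -1/3, C₂ = 7/3
Particular solution: y = -(1/3)e^(2x) + (7/3)e^(-x)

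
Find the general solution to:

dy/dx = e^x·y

Separating variables and integrating:
ln|y| = e^x + C

General solution: y = Ce^(e^x)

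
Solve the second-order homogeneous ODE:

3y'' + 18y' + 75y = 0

Characteristic equation: 3r² + 18r + 75 = 0
Divide by 3: r² + 6r + 25 = 0
Roots: r = -3 ± 4i (complex conjugates)
General solution: y = e^(-3x)(C₁cos(4x) + C₂sin(4x))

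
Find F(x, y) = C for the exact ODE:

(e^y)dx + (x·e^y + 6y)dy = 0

Verify exactness: ∂M/∂y = ∂N/∂x ✓
Find F(x,y) such that ∂F/∂x = M, ∂F/∂y = N
Solution: x·e^y + 3y² = C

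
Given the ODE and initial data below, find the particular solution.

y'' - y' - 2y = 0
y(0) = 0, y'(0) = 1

General solution: y = C₁e^(2x) + C₂e^(-x)
Applying ICs: C₁ = 1/3, C₂ = -1/3
Particular solution: y = (1/3)e^(2x) - (1/3)e^(-x)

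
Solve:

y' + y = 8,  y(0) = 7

General solution: y = 8 + Ce^(-x)
Applying y(0) = 7: C = 7 - 8 = -1
Particular solution: y = 8 - e^(-x)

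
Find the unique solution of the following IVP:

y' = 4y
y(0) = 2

General solution: y = Ce^(4x)
Applying IC y(0) = 2:
Particular solution: y = 2e^(4x)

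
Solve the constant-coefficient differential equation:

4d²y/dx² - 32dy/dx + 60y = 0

Characteristic equation: 4r² - 32r + 60 = 0
Divide by 4: r² - 8r + 15 = 0
Roots: r = 5, 3 (distinct real)
General solution: y = C₁e^(5x) + C₂e^(3x)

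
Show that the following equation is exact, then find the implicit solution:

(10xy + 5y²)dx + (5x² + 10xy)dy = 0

Verify exactness: ∂M/∂y = ∂N/∂x ✓
Find F(x,y) such that ∂F/∂x = M, ∂F/∂y = N
Solution: 5x²y + 5xy² = C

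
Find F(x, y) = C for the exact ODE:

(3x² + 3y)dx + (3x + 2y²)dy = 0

Verify exactness: ∂M/∂y = ∂N/∂x ✓
Find F(x,y) such that ∂F/∂x = M, ∂F/∂y = N
Solution: x³ + 3xy + 2y³/3 = C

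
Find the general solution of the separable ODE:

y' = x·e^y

Separating variables and integrating:
-e^(-y) = x²/2 + C

General solution: y = -ln(C - x²/2)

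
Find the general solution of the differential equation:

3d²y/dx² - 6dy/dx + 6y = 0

Characteristic equation: 3r² - 6r + 6 = 0
Divide by 3: r² - 2r + 2 = 0
Roots: r = 1 ± i (complex conjugates)
General solution: y = e^x(C₁cos(x) + C₂sin(x))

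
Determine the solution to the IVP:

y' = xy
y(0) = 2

General solution: y = Ce^(x²/2)
Applying IC y(0) = 2:
Particular solution: y = 2e^(x²/2)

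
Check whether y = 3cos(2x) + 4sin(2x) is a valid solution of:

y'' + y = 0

Verification:
y'' = -12cos(2x) - 16sin(2x)
y'' + y ≠ 0 (frequency mismatch: got 4 instead of 1)

No, it is not a solution.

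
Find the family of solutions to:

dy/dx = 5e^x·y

Separating variables and integrating:
ln|y| = 5e^x + C

General solution: y = Ce^(5e^x)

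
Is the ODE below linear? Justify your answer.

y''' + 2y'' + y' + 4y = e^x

Yes. Linear (y and its derivatives appear to the first power only, no products of y terms)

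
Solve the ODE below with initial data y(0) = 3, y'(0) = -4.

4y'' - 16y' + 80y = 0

General solution: y = e^(2x)(C₁cos(4x) + C₂sin(4x))
Complex roots r = 2 ± 4i
Applying ICs: C₁ = 3, C₂ = -5/2
Particular solution: y = e^(2x)(3cos(4x) - (5/2)sin(4x))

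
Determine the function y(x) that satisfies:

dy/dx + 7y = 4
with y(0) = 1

General solution: y = 4/7 + Ce^(-7x)
Applying y(0) = 1: C = 1 - 4/7 = 3/7
Particular solution: y = 4/7 + (3/7)e^(-7x)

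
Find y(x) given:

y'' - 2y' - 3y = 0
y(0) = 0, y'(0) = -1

General solution: y = C₁e^(3x) + C₂e^(-x)
Applying ICs: C₁ = -1/4, C₂ = 1/4
Particular solution: y = -(1/4)e^(3x) + (1/4)e^(-x)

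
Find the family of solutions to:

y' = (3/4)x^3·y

Separating variables and integrating:
ln|y| = 3x^4/16 + C

General solution: y = Ce^(3x^4/16)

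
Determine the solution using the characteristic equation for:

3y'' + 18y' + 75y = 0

Characteristic equation: 3r² + 18r + 75 = 0
Divide by 3: r² + 6r + 25 = 0
Roots: r = -3 ± 4i (complex conjugates)
General solution: y = e^(-3x)(C₁cos(4x) + C₂sin(4x))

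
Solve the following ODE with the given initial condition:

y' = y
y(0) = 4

General solution: y = Ce^x
Applying IC y(0) = 4:
Particular solution: y = 4e^x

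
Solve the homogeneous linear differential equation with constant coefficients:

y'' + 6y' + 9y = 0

Characteristic equation: r² + 6r + 9 = 0
Factored: (r + 3)² = 0
Repeated root: r = -3
General solution: y = (C₁ + C₂x)e^(-3x)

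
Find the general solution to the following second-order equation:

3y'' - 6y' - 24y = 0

Characteristic equation: 3r² - 6r - 24 = 0
Divide by 3: r² - 2r - 8 = 0
Roots: r = 4, -2 (distinct real)
General solution: y = C₁e^(4x) + C₂e^(-2x)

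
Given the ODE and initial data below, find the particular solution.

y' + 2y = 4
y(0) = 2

General solution: y = 2 + Ce^(-2x)
Applying y(0) = 2: C = 2 - 2 = 0
Particular solution: y = 2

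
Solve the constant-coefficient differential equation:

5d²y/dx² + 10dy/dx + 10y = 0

Characteristic equation: 5r² + 10r + 10 = 0
Divide by 5: r² + 2r + 2 = 0
Roots: r = -1 ± i (complex conjugates)
General solution: y = e^(-x)(C₁cos(x) + C₂sin(x))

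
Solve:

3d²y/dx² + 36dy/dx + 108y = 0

Characteristic equation: 3r² + 36r + 108 = 0
Divide by 3: r² + 12r + 36 = 0
Factored: (r + 6)² = 0
Repeated root: r = -6
General solution: y = (C₁ + C₂x)e^(-6x)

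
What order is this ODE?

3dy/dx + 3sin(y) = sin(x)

The order is 1 (highest derivative is of order 1).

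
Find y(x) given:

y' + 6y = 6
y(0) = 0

General solution: y = 1 + Ce^(-6x)
Applying y(0) = 0: C = 0 - 1 = -1
Particular solution: y = 1 - e^(-6x)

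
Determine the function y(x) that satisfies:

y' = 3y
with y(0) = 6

General solution: y = Ce^(3x)
Applying IC y(0) = 6:
Particular solution: y = 6e^(3x)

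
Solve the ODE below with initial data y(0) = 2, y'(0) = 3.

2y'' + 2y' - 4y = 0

General solution: y = C₁e^x + C₂e^(-2x)
Applying ICs: C₁ = 7/3, C₂ = -1/3
Particular solution: y = (7/3)e^x - (1/3)e^(-2x)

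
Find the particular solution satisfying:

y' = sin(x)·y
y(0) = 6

General solution: y = Ce^(-cos(x))
Applying IC y(0) = 6:
Particular solution: y = 6e^(1-cos(x))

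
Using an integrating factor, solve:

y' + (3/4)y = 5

Using integrating factor method:

General solution: y = 20/3 + Ce^(-3x/4)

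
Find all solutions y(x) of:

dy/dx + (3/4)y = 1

Using integrating factor method:

General solution: y = 4/3 + Ce^(-3x/4)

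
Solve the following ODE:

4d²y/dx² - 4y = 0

Characteristic equation: 4r² - 4 = 0
Divide by 4: r² - 1 = 0
Roots: r = 1, -1 (distinct real)
General solution: y = C₁e^x + C₂e^(-x)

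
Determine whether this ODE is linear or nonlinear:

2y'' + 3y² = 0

Nonlinear (y² term)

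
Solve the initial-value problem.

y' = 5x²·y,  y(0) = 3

General solution: y = Ce^(5x³/3)
Applying IC y(0) = 3:
Particular solution: y = 3e^(5x³/3)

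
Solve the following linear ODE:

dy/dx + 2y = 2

Using integrating factor method:

General solution: y = 1 + Ce^(-2x)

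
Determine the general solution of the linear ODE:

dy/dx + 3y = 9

Using integrating factor method:

General solution: y = 3 + Ce^(-3x)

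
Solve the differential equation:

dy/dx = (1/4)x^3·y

Separating variables and integrating:
ln|y| = x^4/16 + C

General solution: y = Ce^(x^4/16)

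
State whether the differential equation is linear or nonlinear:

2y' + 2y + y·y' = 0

Nonlinear (product y·y')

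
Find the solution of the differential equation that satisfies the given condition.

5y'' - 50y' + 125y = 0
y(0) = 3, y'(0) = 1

General solution: y = (C₁ + C₂x)e^(5x)
Repeated root r = 5
Applying ICs: C₁ = 3, C₂ = -14
Particular solution: y = (3 - 14x)e^(5x)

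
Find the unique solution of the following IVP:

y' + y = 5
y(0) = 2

General solution: y = 5 + Ce^(-x)
Applying y(0) = 2: C = 2 - 5 = -3
Particular solution: y = 5 - 3e^(-x)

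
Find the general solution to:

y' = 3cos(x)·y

Separating variables and integrating:
ln|y| = 3sin(x) + C

General solution: y = Ce^(3sin(x))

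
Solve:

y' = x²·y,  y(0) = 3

General solution: y = Ce^(x³/3)
Applying IC y(0) = 3:
Particular solution: y = 3e^(x³/3)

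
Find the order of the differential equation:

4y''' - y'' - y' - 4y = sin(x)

The order is 3 (highest derivative is of order 3).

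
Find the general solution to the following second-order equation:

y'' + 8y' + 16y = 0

Characteristic equation: r² + 8r + 16 = 0
Factored: (r + 4)² = 0
Repeated root: r = -4
General solution: y = (C₁ + C₂x)e^(-4x)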